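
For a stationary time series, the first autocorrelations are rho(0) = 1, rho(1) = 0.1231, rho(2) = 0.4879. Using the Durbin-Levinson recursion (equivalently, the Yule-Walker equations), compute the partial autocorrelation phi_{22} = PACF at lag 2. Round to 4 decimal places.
\phi_{22} = 0.4800

The PACF at lag k is phi_{kk}, the last component of the solution
to the Yule-Walker system G_k phi = r_k where
  (G_k)_{ij} = rho(|i - j|), (r_k)_i = rho(i), i,j = 1..k.
Equivalently, Durbin-Levinson gives phi_{kk} iteratively:
  phi_{11} = rho(1)
  phi_{kk} = [rho(k) - sum_{j=1..k-1} phi_{k-1,j} rho(k-j)]
            / [1 - sum_{j=1..k-1} phi_{k-1,j} rho(j)],
  phi_{k,j} = phi_{k-1,j} - phi_{kk} phi_{k-1,k-j},  j = 1..k-1.
Step k = 1:
  phi_11 = rho(1) = 0.1231.
Step k = 2:
  phi_22 = [rho(2) - phi_11 rho(1)] / [1 - phi_11 rho(1)] = [0.4879 - (0.1231)(0.1231)] / [1 - (0.1231)(0.1231)]
         = 0.47274639 / 0.98484639 = 0.48.
Therefore phi_{22} = 0.4800.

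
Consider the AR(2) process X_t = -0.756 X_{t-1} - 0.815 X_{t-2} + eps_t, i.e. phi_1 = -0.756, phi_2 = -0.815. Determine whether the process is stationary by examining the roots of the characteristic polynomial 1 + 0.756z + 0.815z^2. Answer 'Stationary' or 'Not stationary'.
\text{Stationary}

The AR(p) characteristic polynomial is P(z) = 1 + 0.756z + 0.815z^2.
Stationarity requires all roots to lie outside the unit circle, i.e. |z| > 1 for every root.
Set 1 + (0.756) z + (0.815) z^2 = 0, i.e. a z^2 + b z + c = 0 with a = 0.815, b = 0.756, c = 1.
Discriminant D = b^2 - 4ac = (0.756)^2 - 4*(0.815)*1 = 0.571536 - (3.26) = -2.688464.
D < 0, so the roots are the complex-conjugate pair z = (-b +/- i sqrt(-D)) / (2a) = -0.4638 +/- 1.0059i.
For a conjugate pair |z|^2 = z * conj(z) = (product of roots) = c/a = 1/(0.815) = 1.226994, so |z| = sqrt(1.226994) = 1.1077 for both roots.
Moduli of all roots: 1.1077, 1.1077.
All moduli strictly greater than 1? Yes.
Verdict: Stationary.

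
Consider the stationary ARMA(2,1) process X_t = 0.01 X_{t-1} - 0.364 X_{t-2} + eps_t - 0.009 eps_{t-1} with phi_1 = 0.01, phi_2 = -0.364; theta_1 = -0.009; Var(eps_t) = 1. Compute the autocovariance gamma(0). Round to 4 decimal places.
\gamma(0) = 1.1527

Multiply the model equation by X_{t-k} and take expectations. With theta_0 = psi_0 = 1 and psi_j the MA(infinity) weights, this gives
  gamma(k) - sum_i phi_i gamma(k-i) = c_k,
  c_k = sigma^2 * sum_{j=k..q} theta_j psi_{j-k}   (c_k = 0 for k > q),
using gamma(-m) = gamma(m).
psi-weights needed (psi_j = theta_j + sum_i phi_i psi_{j-i}):
  psi_1 = theta_1 + phi_1 = -0.009 + (0.01) = 0.001
Right-hand sides:
  c_0 = sigma^2 (1 + theta_1 psi_1) = 1 * (1 + (-0.009)(0.001)) = 1 * 0.999991 = 0.999991
  c_1 = sigma^2 theta_1 = 1 * (-0.009) = -0.009
  c_2 = 0
Equations for k = 0, 1, 2 (AR order 2, c_2 = 0):
  (E0) gamma(0) = phi_1 gamma(1) + phi_2 gamma(2) + c_0
  (E1) gamma(1) = phi_1 gamma(0) + phi_2 gamma(1) + c_1
  (E2) gamma(2) = phi_1 gamma(1) + phi_2 gamma(0)
From (E1): gamma(1) = A gamma(0) + B with
  A = phi_1 / (1 - phi_2) = 0.01 / 1.364 = 0.007331,   B = c_1 / (1 - phi_2) = -0.009 / 1.364 = -0.006598.
Insert (E2) into (E0): gamma(0) (1 - phi_2^2) = phi_1 (1 + phi_2) gamma(1) + c_0.
  phi_1 (1 + phi_2) = (0.01)(0.636) = 0.00636,   1 - phi_2^2 = 0.867504.
Replace gamma(1) by A gamma(0) + B and collect gamma(0):
  gamma(0) [0.867504 - (0.00636)(0.007331)] = (0.00636)(-0.006598) + 0.999991
  gamma(0) * 0.867457 = 0.999949
  gamma(0) = 0.999949 / 0.867457 = 1.152736.
Therefore gamma(0) = 1.1527 (to 4 decimal places).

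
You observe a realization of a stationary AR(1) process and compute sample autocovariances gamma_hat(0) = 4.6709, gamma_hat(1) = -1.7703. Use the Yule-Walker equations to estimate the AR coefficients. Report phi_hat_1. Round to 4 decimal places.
\hat\phi_{1} = -0.3790

The Yule-Walker equations for an AR(p) process read, in matrix form,
  Gamma_p phi = r_p,   with   (Gamma_p)_{ij} = gamma(|i - j|),
                       (r_p)_i = gamma(i),   i,j = 1..p.
Substitute the sample gammas (Toeplitz matrix and right-hand side of size 1):
  Gamma_p = [[4.6709]]
  r_p     = [-1.7703]
With p = 1 this is the single equation gamma(0) phi_1 = gamma(1):
  phi_hat_1 = gamma(1) / gamma(0) = -1.7703 / 4.6709 = -0.3790.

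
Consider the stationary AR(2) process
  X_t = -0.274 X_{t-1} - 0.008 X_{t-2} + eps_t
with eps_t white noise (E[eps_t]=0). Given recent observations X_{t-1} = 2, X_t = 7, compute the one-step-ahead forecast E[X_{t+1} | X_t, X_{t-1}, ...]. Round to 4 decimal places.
E[X_{t+1} \mid \mathcal F_t] = -1.9340

For an AR(p) model X_t = c + sum_i phi_i X_{t-i} + eps_t, the
one-step-ahead conditional mean is
  E[X_{t+1} | X_t, ...] = c + sum_i phi_i X_{t+1-i}.
Substitute known values:
  E[X_{t+1} | ...] = (-0.274) * (7) + (-0.008) * (2)
                   = -1.9340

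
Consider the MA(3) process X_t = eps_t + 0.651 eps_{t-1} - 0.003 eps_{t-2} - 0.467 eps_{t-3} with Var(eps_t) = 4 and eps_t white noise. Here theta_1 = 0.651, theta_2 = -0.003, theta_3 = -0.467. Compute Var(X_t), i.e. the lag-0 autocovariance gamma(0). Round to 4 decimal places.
\gamma(0) = 6.5676

For an MA(q) process X_t = eps_t + sum_i theta_i eps_{t-i} with
Var(eps_t) = sigma^2, the variance is
  gamma(0) = sigma^2 * (1 + sum_i theta_i^2).
  sum_i theta_i^2 = (0.651)^2 + (-0.003)^2 + (-0.467)^2 = 0.423801 + 0.000009 + 0.218089 = 0.641899.
  gamma(0) = 4 * (1 + 0.641899) = 4 * 1.641899 = 6.567596, which rounds to 6.5676.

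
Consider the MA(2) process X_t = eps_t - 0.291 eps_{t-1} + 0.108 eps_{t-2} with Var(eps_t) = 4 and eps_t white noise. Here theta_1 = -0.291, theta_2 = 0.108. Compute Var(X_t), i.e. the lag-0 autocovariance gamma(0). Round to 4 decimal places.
\gamma(0) = 4.3854

For an MA(q) process X_t = eps_t + sum_i theta_i eps_{t-i} with
Var(eps_t) = sigma^2, the variance is
  gamma(0) = sigma^2 * (1 + sum_i theta_i^2).
  sum_i theta_i^2 = (-0.291)^2 + (0.108)^2 = 0.084681 + 0.011664 = 0.096345.
  gamma(0) = 4 * (1 + 0.096345) = 4 * 1.096345 = 4.38538, which rounds to 4.3854.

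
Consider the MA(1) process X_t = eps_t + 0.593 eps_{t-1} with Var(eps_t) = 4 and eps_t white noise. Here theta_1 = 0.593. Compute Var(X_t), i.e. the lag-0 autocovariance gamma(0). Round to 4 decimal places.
\gamma(0) = 5.4066

For an MA(q) process X_t = eps_t + sum_i theta_i eps_{t-i} with
Var(eps_t) = sigma^2, the variance is
  gamma(0) = sigma^2 * (1 + sum_i theta_i^2).
  sum_i theta_i^2 = (0.593)^2 = 0.351649.
  gamma(0) = 4 * (1 + 0.351649) = 4 * 1.351649 = 5.406596, which rounds to 5.4066.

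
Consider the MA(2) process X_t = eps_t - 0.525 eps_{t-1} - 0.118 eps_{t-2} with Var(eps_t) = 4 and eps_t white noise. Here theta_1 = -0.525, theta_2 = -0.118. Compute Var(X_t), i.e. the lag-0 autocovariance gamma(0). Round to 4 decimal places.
\gamma(0) = 5.1582

For an MA(q) process X_t = eps_t + sum_i theta_i eps_{t-i} with
Var(eps_t) = sigma^2, the variance is
  gamma(0) = sigma^2 * (1 + sum_i theta_i^2).
  sum_i theta_i^2 = (-0.525)^2 + (-0.118)^2 = 0.275625 + 0.013924 = 0.289549.
  gamma(0) = 4 * (1 + 0.289549) = 4 * 1.289549 = 5.158196, which rounds to 5.1582.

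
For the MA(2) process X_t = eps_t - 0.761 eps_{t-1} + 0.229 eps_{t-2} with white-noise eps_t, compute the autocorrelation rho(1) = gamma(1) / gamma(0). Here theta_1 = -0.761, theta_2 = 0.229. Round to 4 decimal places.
\rho(1) = -0.5732

For an MA(q) process with theta_0 = 1, the autocovariance is
  gamma(k) = sigma^2 * sum_{i=0..q-k} theta_i * theta_{i+k},
and rho(k) = gamma(k) / gamma(0). Sigma^2 cancels.
  numerator   = (1)*(-0.761) + (-0.761)*(0.229) = -0.935269.
  denominator = (1)^2 + (-0.761)^2 + (0.229)^2 = 1.631562.
  rho(1) = -0.935269 / 1.631562 = -0.5732.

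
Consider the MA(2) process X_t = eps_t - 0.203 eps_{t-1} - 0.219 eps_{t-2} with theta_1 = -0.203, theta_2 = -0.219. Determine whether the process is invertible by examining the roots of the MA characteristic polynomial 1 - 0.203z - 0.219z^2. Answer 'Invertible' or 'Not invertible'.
\text{Invertible}

The MA(q) characteristic polynomial is P(z) = 1 - 0.203z - 0.219z^2.
Invertibility requires all roots to lie outside the unit circle, i.e. |z| > 1 for every root.
Set 1 + (-0.203) z + (-0.219) z^2 = 0, i.e. a z^2 + b z + c = 0 with a = -0.219, b = -0.203, c = 1.
Discriminant D = b^2 - 4ac = (-0.203)^2 - 4*(-0.219)*1 = 0.041209 - (-0.876) = 0.917209.
D >= 0, so the roots are real: z = (-b +/- sqrt(D)) / (2a) = (0.203 +/- 0.95771) / (-0.438).
  z_1 = (0.203 + 0.95771) / (-0.438) = -2.65,   |z_1| = 2.65.
  z_2 = (0.203 - 0.95771) / (-0.438) = 1.7231,   |z_2| = 1.7231.
Moduli of all roots: 2.6500, 1.7231.
All moduli strictly greater than 1? Yes.
Verdict: Invertible.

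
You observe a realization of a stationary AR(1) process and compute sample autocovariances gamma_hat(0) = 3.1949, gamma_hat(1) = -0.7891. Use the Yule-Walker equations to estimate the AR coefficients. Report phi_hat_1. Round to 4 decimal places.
\hat\phi_{1} = -0.2470

The Yule-Walker equations for an AR(p) process read, in matrix form,
  Gamma_p phi = r_p,   with   (Gamma_p)_{ij} = gamma(|i - j|),
                       (r_p)_i = gamma(i),   i,j = 1..p.
Substitute the sample gammas (Toeplitz matrix and right-hand side of size 1):
  Gamma_p = [[3.1949]]
  r_p     = [-0.7891]
With p = 1 this is the single equation gamma(0) phi_1 = gamma(1):
  phi_hat_1 = gamma(1) / gamma(0) = -0.7891 / 3.1949 = -0.2470.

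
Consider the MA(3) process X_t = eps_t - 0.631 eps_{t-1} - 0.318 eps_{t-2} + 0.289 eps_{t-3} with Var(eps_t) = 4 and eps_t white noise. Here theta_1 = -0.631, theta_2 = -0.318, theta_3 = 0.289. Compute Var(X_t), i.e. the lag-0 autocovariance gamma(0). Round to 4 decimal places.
\gamma(0) = 6.3312

For an MA(q) process X_t = eps_t + sum_i theta_i eps_{t-i} with
Var(eps_t) = sigma^2, the variance is
  gamma(0) = sigma^2 * (1 + sum_i theta_i^2).
  sum_i theta_i^2 = (-0.631)^2 + (-0.318)^2 + (0.289)^2 = 0.398161 + 0.101124 + 0.083521 = 0.582806.
  gamma(0) = 4 * (1 + 0.582806) = 4 * 1.582806 = 6.331224, which rounds to 6.3312.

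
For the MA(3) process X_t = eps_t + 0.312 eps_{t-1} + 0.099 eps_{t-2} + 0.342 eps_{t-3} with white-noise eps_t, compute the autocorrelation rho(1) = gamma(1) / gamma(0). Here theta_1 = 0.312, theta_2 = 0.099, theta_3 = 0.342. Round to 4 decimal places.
\rho(1) = 0.3078

For an MA(q) process with theta_0 = 1, the autocovariance is
  gamma(k) = sigma^2 * sum_{i=0..q-k} theta_i * theta_{i+k},
and rho(k) = gamma(k) / gamma(0). Sigma^2 cancels.
  numerator   = (1)*(0.312) + (0.312)*(0.099) + (0.099)*(0.342) = 0.376746.
  denominator = (1)^2 + (0.312)^2 + (0.099)^2 + (0.342)^2 = 1.224109.
  rho(1) = 0.376746 / 1.224109 = 0.3078.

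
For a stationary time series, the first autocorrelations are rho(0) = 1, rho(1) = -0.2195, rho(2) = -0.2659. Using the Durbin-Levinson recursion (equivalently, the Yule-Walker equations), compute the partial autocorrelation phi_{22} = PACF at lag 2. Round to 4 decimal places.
\phi_{22} = -0.3300

The PACF at lag k is phi_{kk}, the last component of the solution
to the Yule-Walker system G_k phi = r_k where
  (G_k)_{ij} = rho(|i - j|), (r_k)_i = rho(i), i,j = 1..k.
Equivalently, Durbin-Levinson gives phi_{kk} iteratively:
  phi_{11} = rho(1)
  phi_{kk} = [rho(k) - sum_{j=1..k-1} phi_{k-1,j} rho(k-j)]
            / [1 - sum_{j=1..k-1} phi_{k-1,j} rho(j)],
  phi_{k,j} = phi_{k-1,j} - phi_{kk} phi_{k-1,k-j},  j = 1..k-1.
Step k = 1:
  phi_11 = rho(1) = -0.2195.
Step k = 2:
  phi_22 = [rho(2) - phi_11 rho(1)] / [1 - phi_11 rho(1)] = [-0.2659 - (-0.2195)(-0.2195)] / [1 - (-0.2195)(-0.2195)]
         = -0.31408025 / 0.95181975 = -0.33.
Therefore phi_{22} = -0.3300.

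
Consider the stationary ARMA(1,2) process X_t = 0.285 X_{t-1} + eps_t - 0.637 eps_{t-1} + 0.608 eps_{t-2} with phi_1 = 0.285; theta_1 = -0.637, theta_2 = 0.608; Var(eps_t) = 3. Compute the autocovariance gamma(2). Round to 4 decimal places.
\gamma(2) = 1.4386

Multiply the model equation by X_{t-k} and take expectations. With theta_0 = psi_0 = 1 and psi_j the MA(infinity) weights, this gives
  gamma(k) - sum_i phi_i gamma(k-i) = c_k,
  c_k = sigma^2 * sum_{j=k..q} theta_j psi_{j-k}   (c_k = 0 for k > q),
using gamma(-m) = gamma(m).
psi-weights needed (psi_j = theta_j + sum_i phi_i psi_{j-i}):
  psi_1 = theta_1 + phi_1 = -0.637 + (0.285) = -0.352
  psi_2 = theta_2 + phi_1 psi_1 = 0.608 + (0.285)(-0.352) = 0.50768
Right-hand sides:
  c_0 = sigma^2 (1 + theta_1 psi_1 + theta_2 psi_2) = 3 * (1 + (-0.637)(-0.352) + (0.608)(0.50768)) = 3 * 1.532893 = 4.59868
  c_1 = sigma^2 (theta_1 + theta_2 psi_1) = 3 * (-0.637 + (0.608)(-0.352)) = -2.553048
  c_2 = sigma^2 theta_2 = 3 * (0.608) = 1.824
Equations for k = 0 and k = 1 (AR order 1):
  gamma(0) = phi_1 gamma(1) + c_0
  gamma(1) = phi_1 gamma(0) + c_1
Substituting the second into the first: gamma(0) (1 - phi_1^2) = c_0 + phi_1 c_1, so
  gamma(0) = (c_0 + phi_1 c_1) / (1 - phi_1^2) = (4.59868 + (0.285)(-2.553048)) / (1 - (0.285)^2) = 3.871062 / 0.918775 = 4.213286.
  gamma(1) = phi_1 gamma(0) + c_1 = (0.285)(4.213286) + (-2.553048) = -1.352262.
For k = 2: gamma(2) = phi_1 gamma(1) + c_2
  = (0.285)(-1.352262) + (1.824) = 1.438605.
Therefore gamma(2) = 1.4386 (to 4 decimal places).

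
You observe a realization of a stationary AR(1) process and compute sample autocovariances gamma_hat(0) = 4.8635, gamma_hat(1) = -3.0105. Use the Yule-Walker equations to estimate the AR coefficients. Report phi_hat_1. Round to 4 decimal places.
\hat\phi_{1} = -0.6190

The Yule-Walker equations for an AR(p) process read, in matrix form,
  Gamma_p phi = r_p,   with   (Gamma_p)_{ij} = gamma(|i - j|),
                       (r_p)_i = gamma(i),   i,j = 1..p.
Substitute the sample gammas (Toeplitz matrix and right-hand side of size 1):
  Gamma_p = [[4.8635]]
  r_p     = [-3.0105]
With p = 1 this is the single equation gamma(0) phi_1 = gamma(1):
  phi_hat_1 = gamma(1) / gamma(0) = -3.0105 / 4.8635 = -0.6190.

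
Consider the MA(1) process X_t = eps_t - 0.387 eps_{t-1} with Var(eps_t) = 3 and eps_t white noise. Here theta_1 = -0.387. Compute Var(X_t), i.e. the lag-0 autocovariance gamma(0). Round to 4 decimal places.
\gamma(0) = 3.4493

For an MA(q) process X_t = eps_t + sum_i theta_i eps_{t-i} with
Var(eps_t) = sigma^2, the variance is
  gamma(0) = sigma^2 * (1 + sum_i theta_i^2).
  sum_i theta_i^2 = (-0.387)^2 = 0.149769.
  gamma(0) = 3 * (1 + 0.149769) = 3 * 1.149769 = 3.449307, which rounds to 3.4493.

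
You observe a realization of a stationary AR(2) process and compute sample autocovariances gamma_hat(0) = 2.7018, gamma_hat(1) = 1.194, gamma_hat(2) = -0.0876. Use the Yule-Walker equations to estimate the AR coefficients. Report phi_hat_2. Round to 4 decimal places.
\hat\phi_{2} = -0.2830

The Yule-Walker equations for an AR(p) process read, in matrix form,
  Gamma_p phi = r_p,   with   (Gamma_p)_{ij} = gamma(|i - j|),
                       (r_p)_i = gamma(i),   i,j = 1..p.
Substitute the sample gammas (Toeplitz matrix and right-hand side of size 2):
  Gamma_p = [[2.7018, 1.194], [1.194, 2.7018]]
  r_p     = [1.194, -0.0876]
Written out:
  2.7018 phi_1 + 1.194 phi_2 = 1.194
  1.194 phi_1 + 2.7018 phi_2 = -0.0876
Solve by Cramer's rule:
  det = gamma(0)^2 - gamma(1)^2 = (2.7018)^2 - (1.194)^2 = 7.29972324 - 1.425636 = 5.87408724
  phi_hat_1 = [gamma(1) gamma(0) - gamma(1) gamma(2)] / det = [(1.194)(2.7018) - (1.194)(-0.0876)] / 5.87408724 = 3.3305436 / 5.87408724 = 0.567
  phi_hat_2 = [gamma(0) gamma(2) - gamma(1)^2] / det = [(2.7018)(-0.0876) - (1.194)^2] / 5.87408724 = -1.66231368 / 5.87408724 = -0.283
So phi_hat = [0.5670, -0.2830].
Therefore phi_hat_2 = -0.2830.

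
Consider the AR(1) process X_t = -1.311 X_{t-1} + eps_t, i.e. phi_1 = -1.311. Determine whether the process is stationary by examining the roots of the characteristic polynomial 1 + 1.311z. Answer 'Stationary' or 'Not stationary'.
\text{Not stationary}

The AR(p) characteristic polynomial is P(z) = 1 + 1.311z.
Stationarity requires all roots to lie outside the unit circle, i.e. |z| > 1 for every root.
This is linear in z: 1 + (1.311) z = 0  =>  z = -1/(1.311) = -0.762777,  |z| = 0.762777.
Moduli of all roots: 0.7628.
All moduli strictly greater than 1? No.
Verdict: Not stationary.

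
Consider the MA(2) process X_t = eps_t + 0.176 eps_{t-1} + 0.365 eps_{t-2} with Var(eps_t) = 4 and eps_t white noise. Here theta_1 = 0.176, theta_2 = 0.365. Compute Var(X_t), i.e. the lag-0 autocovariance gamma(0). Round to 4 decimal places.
\gamma(0) = 4.6568

For an MA(q) process X_t = eps_t + sum_i theta_i eps_{t-i} with
Var(eps_t) = sigma^2, the variance is
  gamma(0) = sigma^2 * (1 + sum_i theta_i^2).
  sum_i theta_i^2 = (0.176)^2 + (0.365)^2 = 0.030976 + 0.133225 = 0.164201.
  gamma(0) = 4 * (1 + 0.164201) = 4 * 1.164201 = 4.656804, which rounds to 4.6568.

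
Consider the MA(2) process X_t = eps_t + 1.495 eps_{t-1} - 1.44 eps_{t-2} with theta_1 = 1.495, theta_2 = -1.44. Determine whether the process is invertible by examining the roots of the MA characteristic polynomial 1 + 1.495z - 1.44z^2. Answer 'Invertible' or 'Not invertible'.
\text{Not invertible}

The MA(q) characteristic polynomial is P(z) = 1 + 1.495z - 1.44z^2.
Invertibility requires all roots to lie outside the unit circle, i.e. |z| > 1 for every root.
Set 1 + (1.495) z + (-1.44) z^2 = 0, i.e. a z^2 + b z + c = 0 with a = -1.44, b = 1.495, c = 1.
Discriminant D = b^2 - 4ac = (1.495)^2 - 4*(-1.44)*1 = 2.235025 - (-5.76) = 7.995025.
D >= 0, so the roots are real: z = (-b +/- sqrt(D)) / (2a) = (-1.495 +/- 2.827548) / (-2.88).
  z_1 = (-1.495 + 2.827548) / (-2.88) = -0.4627,   |z_1| = 0.4627.
  z_2 = (-1.495 - 2.827548) / (-2.88) = 1.5009,   |z_2| = 1.5009.
Moduli of all roots: 0.4627, 1.5009.
All moduli strictly greater than 1? No.
Verdict: Not invertible.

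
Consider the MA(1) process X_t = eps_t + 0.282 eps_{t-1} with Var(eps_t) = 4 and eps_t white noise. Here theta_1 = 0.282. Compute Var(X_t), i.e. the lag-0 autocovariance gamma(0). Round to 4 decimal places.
\gamma(0) = 4.3181

For an MA(q) process X_t = eps_t + sum_i theta_i eps_{t-i} with
Var(eps_t) = sigma^2, the variance is
  gamma(0) = sigma^2 * (1 + sum_i theta_i^2).
  sum_i theta_i^2 = (0.282)^2 = 0.079524.
  gamma(0) = 4 * (1 + 0.079524) = 4 * 1.079524 = 4.318096, which rounds to 4.3181.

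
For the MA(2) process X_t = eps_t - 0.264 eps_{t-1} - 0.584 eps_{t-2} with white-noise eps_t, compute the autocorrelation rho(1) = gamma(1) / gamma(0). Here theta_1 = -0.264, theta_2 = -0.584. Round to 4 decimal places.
\rho(1) = -0.0778

For an MA(q) process with theta_0 = 1, the autocovariance is
  gamma(k) = sigma^2 * sum_{i=0..q-k} theta_i * theta_{i+k},
and rho(k) = gamma(k) / gamma(0). Sigma^2 cancels.
  numerator   = (1)*(-0.264) + (-0.264)*(-0.584) = -0.109824.
  denominator = (1)^2 + (-0.264)^2 + (-0.584)^2 = 1.410752.
  rho(1) = -0.109824 / 1.410752 = -0.0778.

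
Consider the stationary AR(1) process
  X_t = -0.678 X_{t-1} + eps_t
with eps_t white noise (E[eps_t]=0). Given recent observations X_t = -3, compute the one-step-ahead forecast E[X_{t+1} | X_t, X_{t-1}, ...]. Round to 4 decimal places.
E[X_{t+1} \mid \mathcal F_t] = 2.0340

For an AR(p) model X_t = c + sum_i phi_i X_{t-i} + eps_t, the
one-step-ahead conditional mean is
  E[X_{t+1} | X_t, ...] = c + sum_i phi_i X_{t+1-i}.
Substitute known values:
  E[X_{t+1} | ...] = (-0.678) * (-3)
                   = 2.0340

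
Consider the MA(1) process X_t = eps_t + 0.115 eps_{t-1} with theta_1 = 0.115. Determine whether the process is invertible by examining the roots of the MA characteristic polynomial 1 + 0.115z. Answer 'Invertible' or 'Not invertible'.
\text{Invertible}

The MA(q) characteristic polynomial is P(z) = 1 + 0.115z.
Invertibility requires all roots to lie outside the unit circle, i.e. |z| > 1 for every root.
This is linear in z: 1 + (0.115) z = 0  =>  z = -1/(0.115) = -8.695652,  |z| = 8.695652.
Moduli of all roots: 8.6957.
All moduli strictly greater than 1? Yes.
Verdict: Invertible.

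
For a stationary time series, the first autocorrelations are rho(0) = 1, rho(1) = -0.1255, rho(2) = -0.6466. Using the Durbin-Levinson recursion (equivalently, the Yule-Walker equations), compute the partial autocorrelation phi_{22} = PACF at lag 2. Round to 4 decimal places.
\phi_{22} = -0.6729

The PACF at lag k is phi_{kk}, the last component of the solution
to the Yule-Walker system G_k phi = r_k where
  (G_k)_{ij} = rho(|i - j|), (r_k)_i = rho(i), i,j = 1..k.
Equivalently, Durbin-Levinson gives phi_{kk} iteratively:
  phi_{11} = rho(1)
  phi_{kk} = [rho(k) - sum_{j=1..k-1} phi_{k-1,j} rho(k-j)]
            / [1 - sum_{j=1..k-1} phi_{k-1,j} rho(j)],
  phi_{k,j} = phi_{k-1,j} - phi_{kk} phi_{k-1,k-j},  j = 1..k-1.
Step k = 1:
  phi_11 = rho(1) = -0.1255.
Step k = 2:
  phi_22 = [rho(2) - phi_11 rho(1)] / [1 - phi_11 rho(1)] = [-0.6466 - (-0.1255)(-0.1255)] / [1 - (-0.1255)(-0.1255)]
         = -0.66235025 / 0.98424975 = -0.6729.
Therefore phi_{22} = -0.6729.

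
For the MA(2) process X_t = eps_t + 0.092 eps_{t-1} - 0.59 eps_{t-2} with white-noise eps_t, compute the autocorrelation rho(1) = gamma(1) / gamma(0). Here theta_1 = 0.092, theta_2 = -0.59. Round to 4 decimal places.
\rho(1) = 0.0278

For an MA(q) process with theta_0 = 1, the autocovariance is
  gamma(k) = sigma^2 * sum_{i=0..q-k} theta_i * theta_{i+k},
and rho(k) = gamma(k) / gamma(0). Sigma^2 cancels.
  numerator   = (1)*(0.092) + (0.092)*(-0.59) = 0.03772.
  denominator = (1)^2 + (0.092)^2 + (-0.59)^2 = 1.356564.
  rho(1) = 0.03772 / 1.356564 = 0.0278.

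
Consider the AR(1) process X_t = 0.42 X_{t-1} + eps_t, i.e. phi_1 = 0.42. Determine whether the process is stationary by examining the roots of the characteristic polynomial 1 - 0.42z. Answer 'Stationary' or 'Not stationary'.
\text{Stationary}

The AR(p) characteristic polynomial is P(z) = 1 - 0.42z.
Stationarity requires all roots to lie outside the unit circle, i.e. |z| > 1 for every root.
This is linear in z: 1 + (-0.42) z = 0  =>  z = -1/(-0.42) = 2.380952,  |z| = 2.380952.
Moduli of all roots: 2.3810.
All moduli strictly greater than 1? Yes.
Verdict: Stationary.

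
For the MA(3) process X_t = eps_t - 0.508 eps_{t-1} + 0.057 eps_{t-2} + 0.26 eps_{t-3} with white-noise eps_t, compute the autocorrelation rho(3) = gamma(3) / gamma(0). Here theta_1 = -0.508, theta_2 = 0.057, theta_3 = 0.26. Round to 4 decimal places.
\rho(3) = 0.1956

For an MA(q) process with theta_0 = 1, the autocovariance is
  gamma(k) = sigma^2 * sum_{i=0..q-k} theta_i * theta_{i+k},
and rho(k) = gamma(k) / gamma(0). Sigma^2 cancels.
  numerator   = (1)*(0.26) = 0.26.
  denominator = (1)^2 + (-0.508)^2 + (0.057)^2 + (0.26)^2 = 1.328913.
  rho(3) = 0.26 / 1.328913 = 0.1956.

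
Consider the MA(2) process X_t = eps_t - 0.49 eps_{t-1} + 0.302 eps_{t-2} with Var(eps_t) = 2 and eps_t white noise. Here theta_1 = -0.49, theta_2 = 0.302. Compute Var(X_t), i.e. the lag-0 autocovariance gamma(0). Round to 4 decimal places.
\gamma(0) = 2.6626

For an MA(q) process X_t = eps_t + sum_i theta_i eps_{t-i} with
Var(eps_t) = sigma^2, the variance is
  gamma(0) = sigma^2 * (1 + sum_i theta_i^2).
  sum_i theta_i^2 = (-0.49)^2 + (0.302)^2 = 0.2401 + 0.091204 = 0.331304.
  gamma(0) = 2 * (1 + 0.331304) = 2 * 1.331304 = 2.662608, which rounds to 2.6626.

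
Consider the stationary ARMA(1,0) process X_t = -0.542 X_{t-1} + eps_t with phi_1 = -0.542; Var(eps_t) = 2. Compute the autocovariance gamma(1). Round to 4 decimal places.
\gamma(1) = -1.5349

Multiply the model equation by X_{t-k} and take expectations. With theta_0 = psi_0 = 1 and psi_j the MA(infinity) weights, this gives
  gamma(k) - sum_i phi_i gamma(k-i) = c_k,
  c_k = sigma^2 * sum_{j=k..q} theta_j psi_{j-k}   (c_k = 0 for k > q),
using gamma(-m) = gamma(m).
Pure AR (q = 0): c_0 = sigma^2 = 2, c_k = 0 for k >= 1.
Equations for k = 0 and k = 1 (AR order 1):
  gamma(0) = phi_1 gamma(1) + c_0
  gamma(1) = phi_1 gamma(0) + c_1
Substituting the second into the first: gamma(0) (1 - phi_1^2) = c_0 + phi_1 c_1, so
  gamma(0) = c_0 / (1 - phi_1^2) = 2 / (1 - (-0.542)^2) = 2 / 0.706236 = 2.831915.
  gamma(1) = phi_1 gamma(0) = (-0.542)(2.831915) = -1.534898.
Therefore gamma(1) = -1.5349 (to 4 decimal places).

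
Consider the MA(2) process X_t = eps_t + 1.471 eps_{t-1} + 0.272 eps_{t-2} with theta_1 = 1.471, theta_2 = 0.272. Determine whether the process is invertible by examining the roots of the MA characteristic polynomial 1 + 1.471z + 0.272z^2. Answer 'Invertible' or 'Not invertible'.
\text{Not invertible}

The MA(q) characteristic polynomial is P(z) = 1 + 1.471z + 0.272z^2.
Invertibility requires all roots to lie outside the unit circle, i.e. |z| > 1 for every root.
Set 1 + (1.471) z + (0.272) z^2 = 0, i.e. a z^2 + b z + c = 0 with a = 0.272, b = 1.471, c = 1.
Discriminant D = b^2 - 4ac = (1.471)^2 - 4*(0.272)*1 = 2.163841 - (1.088) = 1.075841.
D >= 0, so the roots are real: z = (-b +/- sqrt(D)) / (2a) = (-1.471 +/- 1.037228) / (0.544).
  z_1 = (-1.471 + 1.037228) / (0.544) = -0.7974,   |z_1| = 0.7974.
  z_2 = (-1.471 - 1.037228) / (0.544) = -4.6107,   |z_2| = 4.6107.
Moduli of all roots: 0.7974, 4.6107.
All moduli strictly greater than 1? No.
Verdict: Not invertible.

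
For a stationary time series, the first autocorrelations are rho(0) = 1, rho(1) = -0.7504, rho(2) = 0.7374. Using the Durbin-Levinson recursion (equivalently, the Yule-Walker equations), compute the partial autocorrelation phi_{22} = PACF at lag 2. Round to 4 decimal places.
\phi_{22} = 0.3989

The PACF at lag k is phi_{kk}, the last component of the solution
to the Yule-Walker system G_k phi = r_k where
  (G_k)_{ij} = rho(|i - j|), (r_k)_i = rho(i), i,j = 1..k.
Equivalently, Durbin-Levinson gives phi_{kk} iteratively:
  phi_{11} = rho(1)
  phi_{kk} = [rho(k) - sum_{j=1..k-1} phi_{k-1,j} rho(k-j)]
            / [1 - sum_{j=1..k-1} phi_{k-1,j} rho(j)],
  phi_{k,j} = phi_{k-1,j} - phi_{kk} phi_{k-1,k-j},  j = 1..k-1.
Step k = 1:
  phi_11 = rho(1) = -0.7504.
Step k = 2:
  phi_22 = [rho(2) - phi_11 rho(1)] / [1 - phi_11 rho(1)] = [0.7374 - (-0.7504)(-0.7504)] / [1 - (-0.7504)(-0.7504)]
         = 0.17429984 / 0.43689984 = 0.3989.
Therefore phi_{22} = 0.3989.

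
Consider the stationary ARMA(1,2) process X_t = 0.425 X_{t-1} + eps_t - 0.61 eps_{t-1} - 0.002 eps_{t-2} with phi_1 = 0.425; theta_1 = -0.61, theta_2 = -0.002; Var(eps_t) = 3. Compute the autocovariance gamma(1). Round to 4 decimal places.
\gamma(1) = -0.5001

Multiply the model equation by X_{t-k} and take expectations. With theta_0 = psi_0 = 1 and psi_j the MA(infinity) weights, this gives
  gamma(k) - sum_i phi_i gamma(k-i) = c_k,
  c_k = sigma^2 * sum_{j=k..q} theta_j psi_{j-k}   (c_k = 0 for k > q),
using gamma(-m) = gamma(m).
psi-weights needed (psi_j = theta_j + sum_i phi_i psi_{j-i}):
  psi_1 = theta_1 + phi_1 = -0.61 + (0.425) = -0.185
  psi_2 = theta_2 + phi_1 psi_1 = -0.002 + (0.425)(-0.185) = -0.080625
Right-hand sides:
  c_0 = sigma^2 (1 + theta_1 psi_1 + theta_2 psi_2) = 3 * (1 + (-0.61)(-0.185) + (-0.002)(-0.080625)) = 3 * 1.113011 = 3.339034
  c_1 = sigma^2 (theta_1 + theta_2 psi_1) = 3 * (-0.61 + (-0.002)(-0.185)) = -1.82889
  c_2 = sigma^2 theta_2 = 3 * (-0.002) = -0.006
Equations for k = 0 and k = 1 (AR order 1):
  gamma(0) = phi_1 gamma(1) + c_0
  gamma(1) = phi_1 gamma(0) + c_1
Substituting the second into the first: gamma(0) (1 - phi_1^2) = c_0 + phi_1 c_1, so
  gamma(0) = (c_0 + phi_1 c_1) / (1 - phi_1^2) = (3.339034 + (0.425)(-1.82889)) / (1 - (0.425)^2) = 2.561756 / 0.819375 = 3.126475.
  gamma(1) = phi_1 gamma(0) + c_1 = (0.425)(3.126475) + (-1.82889) = -0.500138.
Therefore gamma(1) = -0.5001 (to 4 decimal places).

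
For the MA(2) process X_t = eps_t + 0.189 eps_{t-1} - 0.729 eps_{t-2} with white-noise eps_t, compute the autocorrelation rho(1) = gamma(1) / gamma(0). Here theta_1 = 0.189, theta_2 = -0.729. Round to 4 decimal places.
\rho(1) = 0.0327

For an MA(q) process with theta_0 = 1, the autocovariance is
  gamma(k) = sigma^2 * sum_{i=0..q-k} theta_i * theta_{i+k},
and rho(k) = gamma(k) / gamma(0). Sigma^2 cancels.
  numerator   = (1)*(0.189) + (0.189)*(-0.729) = 0.051219.
  denominator = (1)^2 + (0.189)^2 + (-0.729)^2 = 1.567162.
  rho(1) = 0.051219 / 1.567162 = 0.0327.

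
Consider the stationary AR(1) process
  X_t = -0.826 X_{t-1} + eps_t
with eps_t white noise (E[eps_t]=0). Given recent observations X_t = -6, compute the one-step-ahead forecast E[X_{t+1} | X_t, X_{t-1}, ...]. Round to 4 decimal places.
E[X_{t+1} \mid \mathcal F_t] = 4.9560

For an AR(p) model X_t = c + sum_i phi_i X_{t-i} + eps_t, the
one-step-ahead conditional mean is
  E[X_{t+1} | X_t, ...] = c + sum_i phi_i X_{t+1-i}.
Substitute known values:
  E[X_{t+1} | ...] = (-0.826) * (-6)
                   = 4.9560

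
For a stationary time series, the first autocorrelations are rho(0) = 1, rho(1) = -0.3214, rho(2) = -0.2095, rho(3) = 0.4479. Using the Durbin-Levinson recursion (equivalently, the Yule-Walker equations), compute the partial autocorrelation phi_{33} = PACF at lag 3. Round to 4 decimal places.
\phi_{33} = 0.3110

The PACF at lag k is phi_{kk}, the last component of the solution
to the Yule-Walker system G_k phi = r_k where
  (G_k)_{ij} = rho(|i - j|), (r_k)_i = rho(i), i,j = 1..k.
Equivalently, Durbin-Levinson gives phi_{kk} iteratively:
  phi_{11} = rho(1)
  phi_{kk} = [rho(k) - sum_{j=1..k-1} phi_{k-1,j} rho(k-j)]
            / [1 - sum_{j=1..k-1} phi_{k-1,j} rho(j)],
  phi_{k,j} = phi_{k-1,j} - phi_{kk} phi_{k-1,k-j},  j = 1..k-1.
Step k = 1:
  phi_11 = rho(1) = -0.3214.
Step k = 2:
  phi_22 = [rho(2) - phi_11 rho(1)] / [1 - phi_11 rho(1)] = [-0.2095 - (-0.3214)(-0.3214)] / [1 - (-0.3214)(-0.3214)]
         = -0.31279796 / 0.89670204 = -0.348832.
  Update: phi_21 = phi_11 - phi_22 phi_11 = -0.3214 - (-0.348832)(-0.3214) = -0.433514.
Step k = 3:
  phi_33 = [rho(3) - phi_21 rho(2) - phi_22 rho(1)] / [1 - phi_21 rho(1) - phi_22 rho(2)]
    numerator   = 0.4479 - (-0.433514)(-0.2095) - (-0.348832)(-0.3214) = 0.24496426
    denominator = 1 - (-0.433514)(-0.3214) - (-0.348832)(-0.2095) = 0.78758824
  phi_33 = 0.24496426 / 0.78758824 = 0.311.
Therefore phi_{33} = 0.3110.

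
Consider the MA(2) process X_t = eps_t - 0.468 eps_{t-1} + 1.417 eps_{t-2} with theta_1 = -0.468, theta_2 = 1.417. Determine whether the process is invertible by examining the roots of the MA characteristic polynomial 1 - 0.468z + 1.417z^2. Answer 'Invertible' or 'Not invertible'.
\text{Not invertible}

The MA(q) characteristic polynomial is P(z) = 1 - 0.468z + 1.417z^2.
Invertibility requires all roots to lie outside the unit circle, i.e. |z| > 1 for every root.
Set 1 + (-0.468) z + (1.417) z^2 = 0, i.e. a z^2 + b z + c = 0 with a = 1.417, b = -0.468, c = 1.
Discriminant D = b^2 - 4ac = (-0.468)^2 - 4*(1.417)*1 = 0.219024 - (5.668) = -5.448976.
D < 0, so the roots are the complex-conjugate pair z = (-b +/- i sqrt(-D)) / (2a) = 0.1651 +/- 0.8237i.
For a conjugate pair |z|^2 = z * conj(z) = (product of roots) = c/a = 1/(1.417) = 0.705716, so |z| = sqrt(0.705716) = 0.8401 for both roots.
Moduli of all roots: 0.8401, 0.8401.
All moduli strictly greater than 1? No.
Verdict: Not invertible.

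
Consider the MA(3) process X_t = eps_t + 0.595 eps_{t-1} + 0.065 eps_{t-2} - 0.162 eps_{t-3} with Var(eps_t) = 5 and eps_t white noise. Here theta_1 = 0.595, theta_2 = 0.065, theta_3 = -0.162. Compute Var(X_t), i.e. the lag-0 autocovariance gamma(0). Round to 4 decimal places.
\gamma(0) = 6.9225

For an MA(q) process X_t = eps_t + sum_i theta_i eps_{t-i} with
Var(eps_t) = sigma^2, the variance is
  gamma(0) = sigma^2 * (1 + sum_i theta_i^2).
  sum_i theta_i^2 = (0.595)^2 + (0.065)^2 + (-0.162)^2 = 0.354025 + 0.004225 + 0.026244 = 0.384494.
  gamma(0) = 5 * (1 + 0.384494) = 5 * 1.384494 = 6.92247, which rounds to 6.9225.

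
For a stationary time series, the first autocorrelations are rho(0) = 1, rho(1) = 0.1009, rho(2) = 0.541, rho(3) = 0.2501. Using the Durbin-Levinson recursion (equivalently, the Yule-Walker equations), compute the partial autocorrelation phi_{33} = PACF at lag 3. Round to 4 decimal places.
\phi_{33} = 0.2420

The PACF at lag k is phi_{kk}, the last component of the solution
to the Yule-Walker system G_k phi = r_k where
  (G_k)_{ij} = rho(|i - j|), (r_k)_i = rho(i), i,j = 1..k.
Equivalently, Durbin-Levinson gives phi_{kk} iteratively:
  phi_{11} = rho(1)
  phi_{kk} = [rho(k) - sum_{j=1..k-1} phi_{k-1,j} rho(k-j)]
            / [1 - sum_{j=1..k-1} phi_{k-1,j} rho(j)],
  phi_{k,j} = phi_{k-1,j} - phi_{kk} phi_{k-1,k-j},  j = 1..k-1.
Step k = 1:
  phi_11 = rho(1) = 0.1009.
Step k = 2:
  phi_22 = [rho(2) - phi_11 rho(1)] / [1 - phi_11 rho(1)] = [0.541 - (0.1009)(0.1009)] / [1 - (0.1009)(0.1009)]
         = 0.53081919 / 0.98981919 = 0.536279.
  Update: phi_21 = phi_11 - phi_22 phi_11 = 0.1009 - (0.536279)(0.1009) = 0.046789.
Step k = 3:
  phi_33 = [rho(3) - phi_21 rho(2) - phi_22 rho(1)] / [1 - phi_21 rho(1) - phi_22 rho(2)]
    numerator   = 0.2501 - (0.046789)(0.541) - (0.536279)(0.1009) = 0.17067636
    denominator = 1 - (0.046789)(0.1009) - (0.536279)(0.541) = 0.70515204
  phi_33 = 0.17067636 / 0.70515204 = 0.242.
Therefore phi_{33} = 0.2420.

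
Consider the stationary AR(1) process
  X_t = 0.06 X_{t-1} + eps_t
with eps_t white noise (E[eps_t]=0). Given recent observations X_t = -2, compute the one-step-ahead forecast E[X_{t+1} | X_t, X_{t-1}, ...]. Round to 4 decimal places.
E[X_{t+1} \mid \mathcal F_t] = -0.1200

For an AR(p) model X_t = c + sum_i phi_i X_{t-i} + eps_t, the
one-step-ahead conditional mean is
  E[X_{t+1} | X_t, ...] = c + sum_i phi_i X_{t+1-i}.
Substitute known values:
  E[X_{t+1} | ...] = (0.06) * (-2)
                   = -0.1200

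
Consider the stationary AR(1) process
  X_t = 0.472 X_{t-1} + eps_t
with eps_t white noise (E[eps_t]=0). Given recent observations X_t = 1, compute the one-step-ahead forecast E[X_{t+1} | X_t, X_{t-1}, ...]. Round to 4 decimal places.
E[X_{t+1} \mid \mathcal F_t] = 0.4720

For an AR(p) model X_t = c + sum_i phi_i X_{t-i} + eps_t, the
one-step-ahead conditional mean is
  E[X_{t+1} | X_t, ...] = c + sum_i phi_i X_{t+1-i}.
Substitute known values:
  E[X_{t+1} | ...] = (0.472) * (1)
                   = 0.4720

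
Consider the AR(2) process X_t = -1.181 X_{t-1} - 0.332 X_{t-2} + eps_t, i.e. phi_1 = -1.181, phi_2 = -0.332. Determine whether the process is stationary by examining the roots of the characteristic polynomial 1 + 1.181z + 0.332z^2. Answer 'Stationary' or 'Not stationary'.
\text{Stationary}

The AR(p) characteristic polynomial is P(z) = 1 + 1.181z + 0.332z^2.
Stationarity requires all roots to lie outside the unit circle, i.e. |z| > 1 for every root.
Set 1 + (1.181) z + (0.332) z^2 = 0, i.e. a z^2 + b z + c = 0 with a = 0.332, b = 1.181, c = 1.
Discriminant D = b^2 - 4ac = (1.181)^2 - 4*(0.332)*1 = 1.394761 - (1.328) = 0.066761.
D >= 0, so the roots are real: z = (-b +/- sqrt(D)) / (2a) = (-1.181 +/- 0.258382) / (0.664).
  z_1 = (-1.181 + 0.258382) / (0.664) = -1.3895,   |z_1| = 1.3895.
  z_2 = (-1.181 - 0.258382) / (0.664) = -2.1677,   |z_2| = 2.1677.
Moduli of all roots: 1.3895, 2.1677.
All moduli strictly greater than 1? Yes.
Verdict: Stationary.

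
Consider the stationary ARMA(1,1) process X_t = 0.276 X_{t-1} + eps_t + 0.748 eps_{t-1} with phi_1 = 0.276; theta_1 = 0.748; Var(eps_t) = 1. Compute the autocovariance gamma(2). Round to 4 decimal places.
\gamma(2) = 0.3691

Multiply the model equation by X_{t-k} and take expectations. With theta_0 = psi_0 = 1 and psi_j the MA(infinity) weights, this gives
  gamma(k) - sum_i phi_i gamma(k-i) = c_k,
  c_k = sigma^2 * sum_{j=k..q} theta_j psi_{j-k}   (c_k = 0 for k > q),
using gamma(-m) = gamma(m).
psi-weights needed (psi_j = theta_j + sum_i phi_i psi_{j-i}):
  psi_1 = theta_1 + phi_1 = 0.748 + (0.276) = 1.024
Right-hand sides:
  c_0 = sigma^2 (1 + theta_1 psi_1) = 1 * (1 + (0.748)(1.024)) = 1 * 1.765952 = 1.765952
  c_1 = sigma^2 theta_1 = 1 * (0.748) = 0.748
  c_2 = 0
Equations for k = 0 and k = 1 (AR order 1):
  gamma(0) = phi_1 gamma(1) + c_0
  gamma(1) = phi_1 gamma(0) + c_1
Substituting the second into the first: gamma(0) (1 - phi_1^2) = c_0 + phi_1 c_1, so
  gamma(0) = (c_0 + phi_1 c_1) / (1 - phi_1^2) = (1.765952 + (0.276)(0.748)) / (1 - (0.276)^2) = 1.9724 / 0.923824 = 2.135039.
  gamma(1) = phi_1 gamma(0) + c_1 = (0.276)(2.135039) + (0.748) = 1.337271.
For k = 2 (> q): gamma(2) = phi_1 gamma(1) = (0.276)(1.337271) = 0.369087.
Therefore gamma(2) = 0.3691 (to 4 decimal places).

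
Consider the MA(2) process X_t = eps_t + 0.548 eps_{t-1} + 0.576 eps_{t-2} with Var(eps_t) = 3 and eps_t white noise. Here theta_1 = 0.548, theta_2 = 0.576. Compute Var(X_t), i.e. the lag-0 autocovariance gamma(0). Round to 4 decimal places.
\gamma(0) = 4.8962

For an MA(q) process X_t = eps_t + sum_i theta_i eps_{t-i} with
Var(eps_t) = sigma^2, the variance is
  gamma(0) = sigma^2 * (1 + sum_i theta_i^2).
  sum_i theta_i^2 = (0.548)^2 + (0.576)^2 = 0.300304 + 0.331776 = 0.63208.
  gamma(0) = 3 * (1 + 0.63208) = 3 * 1.63208 = 4.89624, which rounds to 4.8962.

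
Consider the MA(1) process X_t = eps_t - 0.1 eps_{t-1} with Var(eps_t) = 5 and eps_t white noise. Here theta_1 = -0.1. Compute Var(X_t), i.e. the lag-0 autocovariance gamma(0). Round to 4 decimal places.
\gamma(0) = 5.0500

For an MA(q) process X_t = eps_t + sum_i theta_i eps_{t-i} with
Var(eps_t) = sigma^2, the variance is
  gamma(0) = sigma^2 * (1 + sum_i theta_i^2).
  sum_i theta_i^2 = (-0.1)^2 = 0.01.
  gamma(0) = 5 * (1 + 0.01) = 5 * 1.01 = 5.05, which rounds to 5.0500.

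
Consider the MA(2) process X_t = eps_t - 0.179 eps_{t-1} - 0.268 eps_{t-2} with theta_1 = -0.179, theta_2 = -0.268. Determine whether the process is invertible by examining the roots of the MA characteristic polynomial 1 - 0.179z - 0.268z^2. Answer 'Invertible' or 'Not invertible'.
\text{Invertible}

The MA(q) characteristic polynomial is P(z) = 1 - 0.179z - 0.268z^2.
Invertibility requires all roots to lie outside the unit circle, i.e. |z| > 1 for every root.
Set 1 + (-0.179) z + (-0.268) z^2 = 0, i.e. a z^2 + b z + c = 0 with a = -0.268, b = -0.179, c = 1.
Discriminant D = b^2 - 4ac = (-0.179)^2 - 4*(-0.268)*1 = 0.032041 - (-1.072) = 1.104041.
D >= 0, so the roots are real: z = (-b +/- sqrt(D)) / (2a) = (0.179 +/- 1.050734) / (-0.536).
  z_1 = (0.179 + 1.050734) / (-0.536) = -2.2943,   |z_1| = 2.2943.
  z_2 = (0.179 - 1.050734) / (-0.536) = 1.6264,   |z_2| = 1.6264.
Moduli of all roots: 2.2943, 1.6264.
All moduli strictly greater than 1? Yes.
Verdict: Invertible.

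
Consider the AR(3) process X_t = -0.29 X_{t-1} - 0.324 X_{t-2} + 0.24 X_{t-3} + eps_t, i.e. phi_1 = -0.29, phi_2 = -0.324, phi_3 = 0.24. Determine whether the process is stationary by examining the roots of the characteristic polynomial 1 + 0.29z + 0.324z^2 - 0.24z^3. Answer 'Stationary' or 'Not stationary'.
\text{Stationary}

The AR(p) characteristic polynomial is P(z) = 1 + 0.29z + 0.324z^2 - 0.24z^3.
Stationarity requires all roots to lie outside the unit circle, i.e. |z| > 1 for every root.
Degree 3: look for a simple real root z0 first, then factor out (1 - z/z0) and solve the remaining quadratic.
Testing z0 = 2.5: P(2.5) = 1 + (0.29)(2.5) + (0.324)(2.5)^2 + (-0.24)(2.5)^3
  = 1 + (0.725) + (2.025) + (-3.75) = 0.  So z_0 = 2.5 is a root, |z_0| = 2.5.
Divide out the factor (1 - 0.4 z) = (1 - z/z0) (since 1/z0 = 0.4):
  P(z) = (1 - 0.4 z)(1 + (0.69) z + (0.6) z^2)
  [check: z-coef 0.69 - (0.4) = 0.29; z^2-coef 0.6 - (0.4)(0.69) = 0.324; z^3-coef -(0.4)(0.6) = -0.24.]
Remaining roots from the quadratic factor 1 + (0.69) z + (0.6) z^2:
  Set 1 + (0.69) z + (0.6) z^2 = 0, i.e. a z^2 + b z + c = 0 with a = 0.6, b = 0.69, c = 1.
  Discriminant D = b^2 - 4ac = (0.69)^2 - 4*(0.6)*1 = 0.4761 - (2.4) = -1.9239.
  D < 0, so the roots are the complex-conjugate pair z = (-b +/- i sqrt(-D)) / (2a) = -0.575 +/- 1.1559i.
  For a conjugate pair |z|^2 = z * conj(z) = (product of roots) = c/a = 1/(0.6) = 1.666667, so |z| = sqrt(1.666667) = 1.291 for both roots.
Moduli of all roots: 2.5000, 1.2910, 1.2910.
All moduli strictly greater than 1? Yes.
Verdict: Stationary.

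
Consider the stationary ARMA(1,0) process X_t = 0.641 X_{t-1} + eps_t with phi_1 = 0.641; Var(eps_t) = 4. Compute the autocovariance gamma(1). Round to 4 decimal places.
\gamma(1) = 4.3523

Multiply the model equation by X_{t-k} and take expectations. With theta_0 = psi_0 = 1 and psi_j the MA(infinity) weights, this gives
  gamma(k) - sum_i phi_i gamma(k-i) = c_k,
  c_k = sigma^2 * sum_{j=k..q} theta_j psi_{j-k}   (c_k = 0 for k > q),
using gamma(-m) = gamma(m).
Pure AR (q = 0): c_0 = sigma^2 = 4, c_k = 0 for k >= 1.
Equations for k = 0 and k = 1 (AR order 1):
  gamma(0) = phi_1 gamma(1) + c_0
  gamma(1) = phi_1 gamma(0) + c_1
Substituting the second into the first: gamma(0) (1 - phi_1^2) = c_0 + phi_1 c_1, so
  gamma(0) = c_0 / (1 - phi_1^2) = 4 / (1 - (0.641)^2) = 4 / 0.589119 = 6.7898.
  gamma(1) = phi_1 gamma(0) = (0.641)(6.7898) = 4.352262.
Therefore gamma(1) = 4.3523 (to 4 decimal places).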